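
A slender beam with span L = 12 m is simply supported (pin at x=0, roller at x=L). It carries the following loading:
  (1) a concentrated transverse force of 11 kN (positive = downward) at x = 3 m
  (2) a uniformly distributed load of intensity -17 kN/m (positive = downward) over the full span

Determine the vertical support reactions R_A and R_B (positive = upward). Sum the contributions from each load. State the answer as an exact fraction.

R_A = -375/4 kN, R_B = -397/4 kN

Load 1 — point force P=11 kN at a=3 m (b=L-a=9):
  R_A = Pb/L = 11·9/12 = 33/4 kN
  R_B = Pa/L = 11·3/12 = 11/4 kN
Load 2 — uniform load w=-17 kN/m over full span:
  R_A = wL/2 = (-17)·12/2 = -102 kN
  R_B = wL/2 = (-17)·12/2 = -102 kN
Superposition: R_A = -375/4 kN, R_B = -397/4 kN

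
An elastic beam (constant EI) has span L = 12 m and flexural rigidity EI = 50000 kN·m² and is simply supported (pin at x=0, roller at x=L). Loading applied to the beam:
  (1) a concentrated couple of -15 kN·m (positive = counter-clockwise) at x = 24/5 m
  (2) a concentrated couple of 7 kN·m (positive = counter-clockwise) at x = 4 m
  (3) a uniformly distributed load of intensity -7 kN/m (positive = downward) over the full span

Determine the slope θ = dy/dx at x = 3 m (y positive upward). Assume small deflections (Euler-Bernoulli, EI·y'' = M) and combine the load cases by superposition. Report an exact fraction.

θ(3) = 10373/1500000 rad

Load 1 — applied couple M₀=-15 kN·m at a=24/5 m (b=L-a=36/5):
  θ_1 = (M₀x²/(2L)+C₁)/EI  [x≤a] with C₁=M₀(3b²-L²)/(6L)=-12/5 = ((-15)·3²/(2·12)+(-12/5))/50000 = -321/2000000 rad
Load 2 — applied couple M₀=7 kN·m at a=4 m (b=L-a=8):
  θ_2 = (M₀x²/(2L)+C₁)/EI  [x≤a] with C₁=M₀(3b²-L²)/(6L)=14/3 = (7·3²/(2·12)+(14/3))/50000 = 7/48000 rad
Load 3 — uniform load w=-7 kN/m over full span:
  θ_3 = -w(L³-6Lx²+4x³)/(24EI) = -(-7)·(12³-6·12·3²+4·3³)/(24·50000) = 693/100000 rad
Superposition: θ = Σ θ_i = 10373/1500000 rad ≈ 0.006915 rad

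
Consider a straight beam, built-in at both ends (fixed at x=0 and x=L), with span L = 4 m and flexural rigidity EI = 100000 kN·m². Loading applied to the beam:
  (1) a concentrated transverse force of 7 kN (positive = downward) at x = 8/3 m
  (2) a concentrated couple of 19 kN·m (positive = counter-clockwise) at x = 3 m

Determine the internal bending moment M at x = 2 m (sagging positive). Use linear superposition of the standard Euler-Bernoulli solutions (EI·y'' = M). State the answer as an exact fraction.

Load 1 — point force P=7 kN at a=8/3 m (b=L-a=4/3):
  M_1 = Pb²(3a+b)x/L³ - Pab²/L²  [x≤a] = 7·(4/3)²·(3·(8/3)+(4/3))·2/4³ - 7·(8/3)·(4/3)²/4² = 14/9 kN·m
Load 2 — applied couple M₀=19 kN·m at a=3 m (b=L-a=1):
  M_2 = R_Ax - M_A  [x≤a] with R_A=171/32, M_A=95/16 = (171/32)·2 - (95/16) = 19/4 kN·m
Superposition: M = Σ M_i = 227/36 kN·m ≈ 6.305556 kN·m

M(2) = 227/36 kN·m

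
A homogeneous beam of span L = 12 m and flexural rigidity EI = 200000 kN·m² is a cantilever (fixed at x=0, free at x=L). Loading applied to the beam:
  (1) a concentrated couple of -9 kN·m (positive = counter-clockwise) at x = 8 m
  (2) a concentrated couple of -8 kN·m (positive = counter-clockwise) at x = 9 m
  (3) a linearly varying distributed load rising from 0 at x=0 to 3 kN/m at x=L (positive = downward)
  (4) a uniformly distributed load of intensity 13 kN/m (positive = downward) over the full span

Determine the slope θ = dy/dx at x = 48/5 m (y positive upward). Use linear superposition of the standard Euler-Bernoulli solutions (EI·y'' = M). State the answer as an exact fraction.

Load 1 — applied couple M₀=-9 kN·m at a=8 m (b=L-a=4):
  θ_1 = M₀a/EI  [x>a] = (-9)·8/200000 = -9/25000 rad
Load 2 — applied couple M₀=-8 kN·m at a=9 m (b=L-a=3):
  θ_2 = M₀a/EI  [x>a] = (-8)·9/200000 = -9/25000 rad
Load 3 — triangular load w₀=3 kN/m (0→w₀ over full span):
  θ_3 = (w₀Lx²/4-w₀L²x/3-w₀x⁴/(24L))/EI = (3·12·(48/5)²/4-3·12²·(48/5)/3-3·(48/5)⁴/(24·12))/200000 = -6264/1953125 rad
Load 4 — uniform load w=13 kN/m over full span:
  θ_4 = -wx(x²-3Lx+3L²)/(6EI) = -13·(48/5)·((48/5)²-3·12·(48/5)+3·12²)/(6·200000) = -7254/390625 rad
Superposition: θ = Σ θ_i = -175761/7812500 rad ≈ -0.022497 rad

θ(48/5) = -175761/7812500 rad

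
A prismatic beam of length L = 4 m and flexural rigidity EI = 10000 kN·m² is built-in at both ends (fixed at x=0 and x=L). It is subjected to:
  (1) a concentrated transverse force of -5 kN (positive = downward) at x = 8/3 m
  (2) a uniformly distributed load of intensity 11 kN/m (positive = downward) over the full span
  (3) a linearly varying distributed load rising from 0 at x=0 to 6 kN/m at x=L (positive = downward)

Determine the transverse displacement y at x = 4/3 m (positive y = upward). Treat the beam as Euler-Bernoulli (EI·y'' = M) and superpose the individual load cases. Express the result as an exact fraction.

y(4/3) = -4418/6834375 m

Load 1 — point force P=-5 kN at a=8/3 m (b=L-a=4/3):
  y_1 = -Pb²x²(3aL-(3a+b)x)/(6L³EI)  [x≤a] = -(-5)·(4/3)²·(4/3)²·(3·(8/3)·4-(3·(8/3)+(4/3))·(4/3))/(6·4³·10000) = 22/273375 m
Load 2 — uniform load w=11 kN/m over full span:
  y_2 = -wx²(L-x)²/(24EI) = -11·(4/3)²·(4-(4/3))²/(24·10000) = -88/151875 m
Load 3 — triangular load w₀=6 kN/m (0→w₀ over full span):
  y_3 = -w₀x²(L-x)²(x+2L)/(120LEI) = -6·(4/3)²·(4-(4/3))²·((4/3)+2·4)/(120·4·10000) = -112/759375 m
Superposition: y = Σ y_i = -4418/6834375 m ≈ -0.000646 m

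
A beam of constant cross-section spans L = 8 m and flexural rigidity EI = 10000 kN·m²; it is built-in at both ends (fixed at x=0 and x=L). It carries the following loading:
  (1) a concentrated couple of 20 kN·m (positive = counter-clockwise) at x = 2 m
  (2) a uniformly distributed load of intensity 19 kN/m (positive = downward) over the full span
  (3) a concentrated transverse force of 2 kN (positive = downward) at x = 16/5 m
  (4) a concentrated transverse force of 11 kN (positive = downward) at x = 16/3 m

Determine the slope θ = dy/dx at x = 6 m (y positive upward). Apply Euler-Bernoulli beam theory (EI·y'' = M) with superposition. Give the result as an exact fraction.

θ(6) = 725101/90000000 rad

Load 1 — applied couple M₀=20 kN·m at a=2 m (b=L-a=6):
  θ_1 = (R_Ax²/2 - M_Ax - M₀(x-a))/EI  [x>a] with R_A=45/16, M_A=-15/4 = ((45/16)·6²/2 - (-15/4)·6 - 20·(6-2))/10000 = -11/16000 rad
Load 2 — uniform load w=19 kN/m over full span:
  θ_2 = -wx(L-x)(L-2x)/(12EI) = -19·6·(8-6)·(8-2·6)/(12·10000) = 19/2500 rad
Load 3 — point force P=2 kN at a=16/5 m (b=L-a=24/5):
  θ_3 = Pa²(L-x)(2bL-(3b+a)(L-x))/(2L³EI)  [x>a] = 2·(16/5)²·(8-6)·(2·(24/5)·8-(3·(24/5)+(16/5))·(8-6))/(2·8³·10000) = 13/78125 rad
Load 4 — point force P=11 kN at a=16/3 m (b=L-a=8/3):
  θ_4 = Pa²(L-x)(2bL-(3b+a)(L-x))/(2L³EI)  [x>a] = 11·(16/3)²·(8-6)·(2·(8/3)·8-(3·(8/3)+(16/3))·(8-6))/(2·8³·10000) = 11/11250 rad
Superposition: θ = Σ θ_i = 725101/90000000 rad ≈ 0.008057 rad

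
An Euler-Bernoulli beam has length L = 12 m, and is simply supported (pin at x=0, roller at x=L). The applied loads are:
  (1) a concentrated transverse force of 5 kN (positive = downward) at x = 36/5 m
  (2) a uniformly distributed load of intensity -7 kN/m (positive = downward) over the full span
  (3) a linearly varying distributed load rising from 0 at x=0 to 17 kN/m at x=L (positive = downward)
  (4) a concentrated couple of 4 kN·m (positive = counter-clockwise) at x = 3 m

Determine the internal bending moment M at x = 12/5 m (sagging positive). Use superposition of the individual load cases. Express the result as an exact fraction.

Load 1 — point force P=5 kN at a=36/5 m (b=L-a=24/5):
  M_1 = Pbx/L  [x≤a] = 5·(24/5)·(12/5)/12 = 24/5 kN·m
Load 2 — uniform load w=-7 kN/m over full span:
  M_2 = wx(L-x)/2 = (-7)·(12/5)·(12-(12/5))/2 = -2016/25 kN·m
Load 3 — triangular load w₀=17 kN/m (0→w₀ over full span):
  M_3 = w₀Lx/6 - w₀x³/(6L) = 17·12·(12/5)/6 - 17·(12/5)³/(6·12) = 9792/125 kN·m
Load 4 — applied couple M₀=4 kN·m at a=3 m (b=L-a=9):
  M_4 = M₀x/L  [x≤a] = 4·(12/5)/12 = 4/5 kN·m
Superposition: M = Σ M_i = 412/125 kN·m ≈ 3.296000 kN·m

M(12/5) = 412/125 kN·m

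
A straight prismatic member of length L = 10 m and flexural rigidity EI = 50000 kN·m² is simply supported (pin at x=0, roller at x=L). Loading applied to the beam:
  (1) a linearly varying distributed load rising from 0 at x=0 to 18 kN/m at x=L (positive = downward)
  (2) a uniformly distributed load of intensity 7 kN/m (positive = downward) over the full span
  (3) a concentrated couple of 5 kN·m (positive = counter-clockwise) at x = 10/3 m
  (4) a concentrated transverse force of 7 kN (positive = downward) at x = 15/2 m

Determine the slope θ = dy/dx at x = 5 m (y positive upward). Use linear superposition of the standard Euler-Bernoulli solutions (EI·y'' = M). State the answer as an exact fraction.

Load 1 — triangular load w₀=18 kN/m (0→w₀ over full span):
  θ_1 = -w₀(7L⁴-30L²x²+15x⁴)/(360LEI) = -18·(7·10⁴-30·10²·5²+15·5⁴)/(360·10·50000) = -7/16000 rad
Load 2 — uniform load w=7 kN/m over full span:
  θ_2 = -w(L³-6Lx²+4x³)/(24EI) = -7·(10³-6·10·5²+4·5³)/(24·50000) = 0 rad
Load 3 — applied couple M₀=5 kN·m at a=10/3 m (b=L-a=20/3):
  θ_3 = (M₀x²/(2L)-M₀(x-a)+C₁)/EI  [x>a] with C₁=M₀(3b²-L²)/(6L)=25/9 = (5·5²/(2·10)-5·(5-(10/3))+(25/9))/50000 = 1/72000 rad
Load 4 — point force P=7 kN at a=15/2 m (b=L-a=5/2):
  θ_4 = -Pb(L²-b²-3x²)/(6LEI)  [x≤a] = -7·(5/2)·(10²-(5/2)²-3·5²)/(6·10·50000) = -7/64000 rad
Superposition: θ = Σ θ_i = -307/576000 rad ≈ -0.000533 rad

θ(5) = -307/576000 rad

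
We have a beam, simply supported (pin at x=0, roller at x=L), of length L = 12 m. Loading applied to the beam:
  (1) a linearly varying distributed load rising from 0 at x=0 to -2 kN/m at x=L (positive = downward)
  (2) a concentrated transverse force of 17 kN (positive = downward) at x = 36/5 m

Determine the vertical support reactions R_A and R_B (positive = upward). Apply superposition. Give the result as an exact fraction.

Load 1 — triangular load w₀=-2 kN/m (0→w₀ over full span):
  R_A = w₀L/6 = (-2)·12/6 = -4 kN
  R_B = w₀L/3 = (-2)·12/3 = -8 kN
Load 2 — point force P=17 kN at a=36/5 m (b=L-a=24/5):
  R_A = Pb/L = 17·(24/5)/12 = 34/5 kN
  R_B = Pa/L = 17·(36/5)/12 = 51/5 kN
Superposition: R_A = 14/5 kN, R_B = 11/5 kN

R_A = 14/5 kN, R_B = 11/5 kN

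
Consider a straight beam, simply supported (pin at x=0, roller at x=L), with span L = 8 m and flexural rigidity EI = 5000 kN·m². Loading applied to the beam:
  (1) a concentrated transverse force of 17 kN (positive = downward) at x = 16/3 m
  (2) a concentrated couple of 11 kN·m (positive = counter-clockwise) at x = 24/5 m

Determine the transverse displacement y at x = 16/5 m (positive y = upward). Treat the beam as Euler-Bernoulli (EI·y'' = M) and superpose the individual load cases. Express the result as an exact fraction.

Load 1 — point force P=17 kN at a=16/3 m (b=L-a=8/3):
  y_1 = -Pbx(L²-b²-x²)/(6LEI)  [x≤a] = -17·(8/3)·(16/5)·(8²-(8/3)²-(16/5)²)/(6·8·5000) = -178432/6328125 m
Load 2 — applied couple M₀=11 kN·m at a=24/5 m (b=L-a=16/5):
  y_2 = (M₀x³/(6L)+C₁x)/EI  [x≤a] with C₁=M₀(3b²-L²)/(6L)=-572/75 = (11·(16/5)³/(6·8)+(-572/75)·(16/5))/5000 = -264/78125 m
Superposition: y = Σ y_i = -199816/6328125 m ≈ -0.031576 m

y(16/5) = -199816/6328125 m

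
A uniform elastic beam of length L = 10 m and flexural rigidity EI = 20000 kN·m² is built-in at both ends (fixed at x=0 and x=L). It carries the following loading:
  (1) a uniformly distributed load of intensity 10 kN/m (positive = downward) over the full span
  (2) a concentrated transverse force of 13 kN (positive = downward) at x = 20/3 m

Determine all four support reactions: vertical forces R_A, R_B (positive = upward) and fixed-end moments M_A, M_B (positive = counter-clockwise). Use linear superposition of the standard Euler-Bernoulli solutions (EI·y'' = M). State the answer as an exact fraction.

R_A = 1441/27 kN, M_A = 2510/27 kN·m, R_B = 1610/27 kN, M_B = -2770/27 kN·m

Load 1 — uniform load w=10 kN/m over full span:
  R_A = wL/2 = 10·10/2 = 50 kN
  M_A = wL²/12 = 10·10²/12 = 250/3 kN·m
  R_B = wL/2 = 10·10/2 = 50 kN
  M_B = -wL²/12 = -10·10²/12 = -250/3 kN·m
Load 2 — point force P=13 kN at a=20/3 m (b=L-a=10/3):
  R_A = Pb²(3a+b)/L³ = 13·(10/3)²·(3·(20/3)+(10/3))/10³ = 91/27 kN
  M_A = Pab²/L² = 13·(20/3)·(10/3)²/10² = 260/27 kN·m
  R_B = Pa²(a+3b)/L³ = 13·(20/3)²·((20/3)+3·(10/3))/10³ = 260/27 kN
  M_B = -Pa²b/L² = -13·(20/3)²·(10/3)/10² = -520/27 kN·m
Superposition: R_A = 1441/27 kN, M_A = 2510/27 kN·m, R_B = 1610/27 kN, M_B = -2770/27 kN·m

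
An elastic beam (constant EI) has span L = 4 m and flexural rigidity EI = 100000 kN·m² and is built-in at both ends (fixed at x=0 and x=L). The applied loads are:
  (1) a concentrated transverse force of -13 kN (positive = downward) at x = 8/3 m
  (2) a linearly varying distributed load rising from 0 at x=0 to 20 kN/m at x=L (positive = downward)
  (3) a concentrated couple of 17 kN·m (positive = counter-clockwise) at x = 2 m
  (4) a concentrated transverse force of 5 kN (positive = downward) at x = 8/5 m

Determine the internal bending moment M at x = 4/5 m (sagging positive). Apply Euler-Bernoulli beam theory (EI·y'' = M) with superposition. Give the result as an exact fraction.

M(4/5) = 1009/4500 kN·m

Load 1 — point force P=-13 kN at a=8/3 m (b=L-a=4/3):
  M_1 = Pb²(3a+b)x/L³ - Pab²/L²  [x≤a] = (-13)·(4/3)²·(3·(8/3)+(4/3))·(4/5)/4³ - (-13)·(8/3)·(4/3)²/4² = 52/45 kN·m
Load 2 — triangular load w₀=20 kN/m (0→w₀ over full span):
  M_2 = 3w₀Lx/20 - w₀L²/30 - w₀x³/(6L) = 3·20·4·(4/5)/20 - 20·4²/30 - 20·(4/5)³/(6·4) = -112/75 kN·m
Load 3 — applied couple M₀=17 kN·m at a=2 m (b=L-a=2):
  M_3 = R_Ax - M_A  [x≤a] with R_A=51/8, M_A=17/4 = (51/8)·(4/5) - (17/4) = 17/20 kN·m
Load 4 — point force P=5 kN at a=8/5 m (b=L-a=12/5):
  M_4 = Pb²(3a+b)x/L³ - Pab²/L²  [x≤a] = 5·(12/5)²·(3·(8/5)+(12/5))·(4/5)/4³ - 5·(8/5)·(12/5)²/4² = -36/125 kN·m
Superposition: M = Σ M_i = 1009/4500 kN·m ≈ 0.224222 kN·m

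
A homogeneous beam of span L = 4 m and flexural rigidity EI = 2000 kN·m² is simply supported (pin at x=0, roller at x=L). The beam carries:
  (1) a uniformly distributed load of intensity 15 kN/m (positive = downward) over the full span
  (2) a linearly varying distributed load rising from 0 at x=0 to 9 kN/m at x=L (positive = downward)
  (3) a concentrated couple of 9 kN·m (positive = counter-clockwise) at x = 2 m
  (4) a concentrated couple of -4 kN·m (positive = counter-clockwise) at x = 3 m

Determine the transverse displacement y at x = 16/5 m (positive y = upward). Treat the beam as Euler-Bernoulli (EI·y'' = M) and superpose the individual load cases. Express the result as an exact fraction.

y(16/5) = -35644/1953125 m

Load 1 — uniform load w=15 kN/m over full span:
  y_1 = -wx(L³-2Lx²+x³)/(24EI) = -15·(16/5)·(4³-2·4·(16/5)²+(16/5)³)/(24·2000) = -232/15625 m
Load 2 — triangular load w₀=9 kN/m (0→w₀ over full span):
  y_2 = -w₀x(7L⁴-10L²x²+3x⁴)/(360LEI) = -9·(16/5)·(7·4⁴-10·4²·(16/5)²+3·(16/5)⁴)/(360·4·2000) = -9144/1953125 m
Load 3 — applied couple M₀=9 kN·m at a=2 m (b=L-a=2):
  y_3 = (M₀x³/(6L)-M₀(x-a)²/2+C₁x)/EI  [x>a] with C₁=M₀(3b²-L²)/(6L)=-3/2 = (9·(16/5)³/(6·4)-9·((16/5)-2)²/2+(-3/2)·(16/5))/2000 = 63/125000 m
Load 4 — applied couple M₀=-4 kN·m at a=3 m (b=L-a=1):
  y_4 = (M₀x³/(6L)-M₀(x-a)²/2+C₁x)/EI  [x>a] with C₁=M₀(3b²-L²)/(6L)=13/6 = ((-4)·(16/5)³/(6·4)-(-4)·((16/5)-3)²/2+(13/6)·(16/5))/2000 = 97/125000 m
Superposition: y = Σ y_i = -35644/1953125 m ≈ -0.018250 m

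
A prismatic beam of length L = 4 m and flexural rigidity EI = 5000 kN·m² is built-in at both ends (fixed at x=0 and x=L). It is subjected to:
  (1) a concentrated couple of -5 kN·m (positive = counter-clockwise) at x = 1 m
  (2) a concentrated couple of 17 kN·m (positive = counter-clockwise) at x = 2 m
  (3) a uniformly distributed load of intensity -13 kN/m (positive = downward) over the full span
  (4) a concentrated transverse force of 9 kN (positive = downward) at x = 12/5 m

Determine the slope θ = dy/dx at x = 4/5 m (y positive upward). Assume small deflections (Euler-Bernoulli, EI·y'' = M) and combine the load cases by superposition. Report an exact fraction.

Load 1 — applied couple M₀=-5 kN·m at a=1 m (b=L-a=3):
  θ_1 = (R_Ax²/2 - M_Ax)/EI  [x≤a] with R_A=-45/32, M_A=15/16 = ((-45/32)·(4/5)²/2 - (15/16)·(4/5))/5000 = -3/12500 rad
Load 2 — applied couple M₀=17 kN·m at a=2 m (b=L-a=2):
  θ_2 = (R_Ax²/2 - M_Ax)/EI  [x≤a] with R_A=51/8, M_A=17/4 = ((51/8)·(4/5)²/2 - (17/4)·(4/5))/5000 = -17/62500 rad
Load 3 — uniform load w=-13 kN/m over full span:
  θ_3 = -wx(L-x)(L-2x)/(12EI) = -(-13)·(4/5)·(4-(4/5))·(4-2·(4/5))/(12·5000) = 104/78125 rad
Load 4 — point force P=9 kN at a=12/5 m (b=L-a=8/5):
  θ_4 = -Pb²x(2aL-(3a+b)x)/(2L³EI)  [x≤a] = -9·(8/5)²·(4/5)·(2·(12/5)·4-(3·(12/5)+(8/5))·(4/5))/(2·4³·5000) = -684/1953125 rad
Superposition: θ = Σ θ_i = 916/1953125 rad ≈ 0.000469 rad

θ(4/5) = 916/1953125 rad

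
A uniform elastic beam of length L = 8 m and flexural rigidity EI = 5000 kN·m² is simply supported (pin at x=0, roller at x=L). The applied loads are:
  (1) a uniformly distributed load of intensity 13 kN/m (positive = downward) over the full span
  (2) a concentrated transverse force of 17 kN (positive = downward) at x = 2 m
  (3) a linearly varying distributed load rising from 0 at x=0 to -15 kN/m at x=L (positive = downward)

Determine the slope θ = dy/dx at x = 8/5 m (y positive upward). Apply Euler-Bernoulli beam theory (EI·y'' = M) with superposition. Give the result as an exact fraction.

Load 1 — uniform load w=13 kN/m over full span:
  θ_1 = -w(L³-6Lx²+4x³)/(24EI) = -13·(8³-6·8·(8/5)²+4·(8/5)³)/(24·5000) = -3432/78125 rad
Load 2 — point force P=17 kN at a=2 m (b=L-a=6):
  θ_2 = -Pb(L²-b²-3x²)/(6LEI)  [x≤a] = -17·6·(8²-6²-3·(8/5)²)/(6·8·5000) = -2159/250000 rad
Load 3 — triangular load w₀=-15 kN/m (0→w₀ over full span):
  θ_3 = -w₀(7L⁴-30L²x²+15x⁴)/(360LEI) = -(-15)·(7·8⁴-30·8²·(8/5)²+15·(8/5)⁴)/(360·8·5000) = 5824/234375 rad
Superposition: θ = Σ θ_i = -103937/3750000 rad ≈ -0.027717 rad

θ(8/5) = -103937/3750000 rad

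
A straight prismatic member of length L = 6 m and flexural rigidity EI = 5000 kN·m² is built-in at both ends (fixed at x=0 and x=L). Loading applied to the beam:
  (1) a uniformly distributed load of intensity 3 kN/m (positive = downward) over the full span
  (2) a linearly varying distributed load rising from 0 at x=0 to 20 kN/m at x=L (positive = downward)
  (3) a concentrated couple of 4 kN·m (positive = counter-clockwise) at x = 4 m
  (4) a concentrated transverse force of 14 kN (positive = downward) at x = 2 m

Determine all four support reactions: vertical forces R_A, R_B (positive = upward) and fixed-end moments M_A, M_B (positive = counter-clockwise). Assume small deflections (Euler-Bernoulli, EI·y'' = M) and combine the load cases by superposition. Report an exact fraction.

R_A = 1033/27 kN, M_A = 421/9 kN·m, R_B = 1451/27 kN, M_B = -461/9 kN·m

Load 1 — uniform load w=3 kN/m over full span:
  R_A = wL/2 = 3·6/2 = 9 kN
  M_A = wL²/12 = 3·6²/12 = 9 kN·m
  R_B = wL/2 = 3·6/2 = 9 kN
  M_B = -wL²/12 = -3·6²/12 = -9 kN·m
Load 2 — triangular load w₀=20 kN/m (0→w₀ over full span):
  R_A = 3w₀L/20 = 3·20·6/20 = 18 kN
  M_A = w₀L²/30 = 20·6²/30 = 24 kN·m
  R_B = 7w₀L/20 = 7·20·6/20 = 42 kN
  M_B = -w₀L²/20 = -20·6²/20 = -36 kN·m
Load 3 — applied couple M₀=4 kN·m at a=4 m (b=L-a=2):
  R_A = 6M₀ab/L³ = 6·4·4·2/6³ = 8/9 kN
  M_A = M₀b(2a-b)/L² = 4·2·(2·4-2)/6² = 4/3 kN·m
  R_B = -6M₀ab/L³ = -6·4·4·2/6³ = -8/9 kN
  M_B = M₀a(2b-a)/L² = 4·4·(2·2-4)/6² = 0 kN·m
Load 4 — point force P=14 kN at a=2 m (b=L-a=4):
  R_A = Pb²(3a+b)/L³ = 14·4²·(3·2+4)/6³ = 280/27 kN
  M_A = Pab²/L² = 14·2·4²/6² = 112/9 kN·m
  R_B = Pa²(a+3b)/L³ = 14·2²·(2+3·4)/6³ = 98/27 kN
  M_B = -Pa²b/L² = -14·2²·4/6² = -56/9 kN·m
Superposition: R_A = 1033/27 kN, M_A = 421/9 kN·m, R_B = 1451/27 kN, M_B = -461/9 kN·m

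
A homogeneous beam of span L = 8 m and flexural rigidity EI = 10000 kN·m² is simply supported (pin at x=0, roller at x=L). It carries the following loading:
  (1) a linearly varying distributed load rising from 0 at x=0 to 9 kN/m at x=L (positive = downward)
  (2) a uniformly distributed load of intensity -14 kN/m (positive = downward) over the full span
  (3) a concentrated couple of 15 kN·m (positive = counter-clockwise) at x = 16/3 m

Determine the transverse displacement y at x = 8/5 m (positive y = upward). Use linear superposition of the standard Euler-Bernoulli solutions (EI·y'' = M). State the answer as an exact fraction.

y(8/5) = 844162/29296875 m

Load 1 — triangular load w₀=9 kN/m (0→w₀ over full span):
  y_1 = -w₀x(7L⁴-10L²x²+3x⁴)/(360LEI) = -9·(8/5)·(7·8⁴-10·8²·(8/5)²+3·(8/5)⁴)/(360·8·10000) = -132096/9765625 m
Load 2 — uniform load w=-14 kN/m over full span:
  y_2 = -wx(L³-2Lx²+x³)/(24EI) = -(-14)·(8/5)·(8³-2·8·(8/5)²+(8/5)³)/(24·10000) = 51968/1171875 m
Load 3 — applied couple M₀=15 kN·m at a=16/3 m (b=L-a=8/3):
  y_3 = (M₀x³/(6L)+C₁x)/EI  [x≤a] with C₁=M₀(3b²-L²)/(6L)=-40/3 = (15·(8/5)³/(6·8)+(-40/3)·(8/5))/10000 = -94/46875 m
Superposition: y = Σ y_i = 844162/29296875 m ≈ 0.028814 m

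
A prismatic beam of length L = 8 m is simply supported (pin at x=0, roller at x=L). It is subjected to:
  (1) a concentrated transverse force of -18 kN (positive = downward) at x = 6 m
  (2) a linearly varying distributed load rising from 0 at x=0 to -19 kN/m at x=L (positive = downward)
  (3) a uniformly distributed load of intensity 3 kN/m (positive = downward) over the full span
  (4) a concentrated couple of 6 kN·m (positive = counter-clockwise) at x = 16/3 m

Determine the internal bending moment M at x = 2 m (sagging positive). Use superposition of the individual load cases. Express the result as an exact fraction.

M(2) = -37 kN·m

Load 1 — point force P=-18 kN at a=6 m (b=L-a=2):
  M_1 = Pbx/L  [x≤a] = (-18)·2·2/8 = -9 kN·m
Load 2 — triangular load w₀=-19 kN/m (0→w₀ over full span):
  M_2 = w₀Lx/6 - w₀x³/(6L) = (-19)·8·2/6 - (-19)·2³/(6·8) = -95/2 kN·m
Load 3 — uniform load w=3 kN/m over full span:
  M_3 = wx(L-x)/2 = 3·2·(8-2)/2 = 18 kN·m
Load 4 — applied couple M₀=6 kN·m at a=16/3 m (b=L-a=8/3):
  M_4 = M₀x/L  [x≤a] = 6·2/8 = 3/2 kN·m
Superposition: M = Σ M_i = -37 kN·m ≈ -37.000000 kN·m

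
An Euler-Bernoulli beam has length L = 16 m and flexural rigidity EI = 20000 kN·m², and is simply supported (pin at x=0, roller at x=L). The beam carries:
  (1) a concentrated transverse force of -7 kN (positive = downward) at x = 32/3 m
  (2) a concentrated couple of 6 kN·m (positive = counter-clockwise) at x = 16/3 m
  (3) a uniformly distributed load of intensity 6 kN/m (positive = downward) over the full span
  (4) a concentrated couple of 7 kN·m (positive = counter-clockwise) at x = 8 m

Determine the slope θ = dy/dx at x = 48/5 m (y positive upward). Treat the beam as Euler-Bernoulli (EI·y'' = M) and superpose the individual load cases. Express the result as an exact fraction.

Load 1 — point force P=-7 kN at a=32/3 m (b=L-a=16/3):
  θ_1 = -Pb(L²-b²-3x²)/(6LEI)  [x≤a] = -(-7)·(16/3)·(16²-(16/3)²-3·(48/5)²)/(6·16·20000) = -1204/1265625 rad
Load 2 — applied couple M₀=6 kN·m at a=16/3 m (b=L-a=32/3):
  θ_2 = (M₀x²/(2L)-M₀(x-a)+C₁)/EI  [x>a] with C₁=M₀(3b²-L²)/(6L)=16/3 = (6·(48/5)²/(2·16)-6·((48/5)-(16/3))+(16/3))/20000 = -7/46875 rad
Load 3 — uniform load w=6 kN/m over full span:
  θ_3 = -w(L³-6Lx²+4x³)/(24EI) = -6·(16³-6·16·(48/5)²+4·(48/5)³)/(24·20000) = 1184/78125 rad
Load 4 — applied couple M₀=7 kN·m at a=8 m (b=L-a=8):
  θ_4 = (M₀x²/(2L)-M₀(x-a)+C₁)/EI  [x>a] with C₁=M₀(3b²-L²)/(6L)=-14/3 = (7·(48/5)²/(2·16)-7·((48/5)-8)+(-14/3))/20000 = 161/750000 rad
Superposition: θ = Σ θ_i = 1444759/101250000 rad ≈ 0.014269 rad

θ(48/5) = 1444759/101250000 rad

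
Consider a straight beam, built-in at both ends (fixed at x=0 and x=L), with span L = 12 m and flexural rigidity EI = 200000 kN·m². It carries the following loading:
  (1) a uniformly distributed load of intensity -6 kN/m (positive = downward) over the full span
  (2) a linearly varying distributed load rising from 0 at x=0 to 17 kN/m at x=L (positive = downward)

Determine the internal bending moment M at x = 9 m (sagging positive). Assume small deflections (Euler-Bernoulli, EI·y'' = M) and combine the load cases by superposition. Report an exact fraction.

Load 1 — uniform load w=-6 kN/m over full span:
  M_1 = wLx/2 - wL²/12 - wx²/2 = (-6)·12·9/2 - (-6)·12²/12 - (-6)·9²/2 = -9 kN·m
Load 2 — triangular load w₀=17 kN/m (0→w₀ over full span):
  M_2 = 3w₀Lx/20 - w₀L²/30 - w₀x³/(6L) = 3·17·12·9/20 - 17·12²/30 - 17·9³/(6·12) = 867/40 kN·m
Superposition: M = Σ M_i = 507/40 kN·m ≈ 12.675000 kN·m

M(9) = 507/40 kN·m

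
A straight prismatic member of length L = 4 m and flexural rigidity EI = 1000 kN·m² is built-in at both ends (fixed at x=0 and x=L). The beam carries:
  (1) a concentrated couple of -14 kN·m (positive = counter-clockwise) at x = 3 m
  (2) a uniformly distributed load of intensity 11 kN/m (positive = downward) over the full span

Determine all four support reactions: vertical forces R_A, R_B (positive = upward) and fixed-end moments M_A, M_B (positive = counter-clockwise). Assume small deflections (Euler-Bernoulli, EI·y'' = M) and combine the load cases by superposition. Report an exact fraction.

R_A = 289/16 kN, M_A = 247/24 kN·m, R_B = 415/16 kN, M_B = -289/24 kN·m

Load 1 — applied couple M₀=-14 kN·m at a=3 m (b=L-a=1):
  R_A = 6M₀ab/L³ = 6·(-14)·3·1/4³ = -63/16 kN
  M_A = M₀b(2a-b)/L² = (-14)·1·(2·3-1)/4² = -35/8 kN·m
  R_B = -6M₀ab/L³ = -6·(-14)·3·1/4³ = 63/16 kN
  M_B = M₀a(2b-a)/L² = (-14)·3·(2·1-3)/4² = 21/8 kN·m
Load 2 — uniform load w=11 kN/m over full span:
  R_A = wL/2 = 11·4/2 = 22 kN
  M_A = wL²/12 = 11·4²/12 = 44/3 kN·m
  R_B = wL/2 = 11·4/2 = 22 kN
  M_B = -wL²/12 = -11·4²/12 = -44/3 kN·m
Superposition: R_A = 289/16 kN, M_A = 247/24 kN·m, R_B = 415/16 kN, M_B = -289/24 kN·m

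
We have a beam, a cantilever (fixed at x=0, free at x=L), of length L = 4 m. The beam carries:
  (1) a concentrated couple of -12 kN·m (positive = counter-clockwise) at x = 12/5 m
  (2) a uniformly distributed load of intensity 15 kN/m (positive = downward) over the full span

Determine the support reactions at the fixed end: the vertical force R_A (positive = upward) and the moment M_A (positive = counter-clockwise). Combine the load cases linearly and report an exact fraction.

R_A = 60 kN, M_A = 132 kN·m

Load 1 — applied couple M₀=-12 kN·m at a=12/5 m (b=L-a=8/5):
  R_A = 0 kN
  M_A = -M₀ = -(-12) = 12 kN·m
Load 2 — uniform load w=15 kN/m over full span:
  R_A = wL = 15·4 = 60 kN
  M_A = wL²/2 = 15·4²/2 = 120 kN·m
Superposition: R_A = 60 kN, M_A = 132 kN·m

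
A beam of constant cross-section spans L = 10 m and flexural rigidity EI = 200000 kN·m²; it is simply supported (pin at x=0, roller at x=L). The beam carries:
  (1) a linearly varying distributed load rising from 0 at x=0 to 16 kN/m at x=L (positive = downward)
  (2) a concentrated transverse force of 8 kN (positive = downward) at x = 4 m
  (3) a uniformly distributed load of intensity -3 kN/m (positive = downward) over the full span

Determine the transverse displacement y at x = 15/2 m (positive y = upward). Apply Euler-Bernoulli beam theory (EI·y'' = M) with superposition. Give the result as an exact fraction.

y(15/2) = -76811/25600000 m

Load 1 — triangular load w₀=16 kN/m (0→w₀ over full span):
  y_1 = -w₀x(7L⁴-10L²x²+3x⁴)/(360LEI) = -16·(15/2)·(7·10⁴-10·10²·(15/2)²+3·(15/2)⁴)/(360·10·200000) = -119/30720 m
Load 2 — point force P=8 kN at a=4 m (b=L-a=6):
  y_2 = -Pa(L-x)(2Lx-a²-x²)/(6LEI)  [x>a] = -8·4·(10-(15/2))·(2·10·(15/2)-4²-(15/2)²)/(6·10·200000) = -311/600000 m
Load 3 — uniform load w=-3 kN/m over full span:
  y_3 = -wx(L³-2Lx²+x³)/(24EI) = -(-3)·(15/2)·(10³-2·10·(15/2)²+(15/2)³)/(24·200000) = 57/40960 m
Superposition: y = Σ y_i = -76811/25600000 m ≈ -0.003000 m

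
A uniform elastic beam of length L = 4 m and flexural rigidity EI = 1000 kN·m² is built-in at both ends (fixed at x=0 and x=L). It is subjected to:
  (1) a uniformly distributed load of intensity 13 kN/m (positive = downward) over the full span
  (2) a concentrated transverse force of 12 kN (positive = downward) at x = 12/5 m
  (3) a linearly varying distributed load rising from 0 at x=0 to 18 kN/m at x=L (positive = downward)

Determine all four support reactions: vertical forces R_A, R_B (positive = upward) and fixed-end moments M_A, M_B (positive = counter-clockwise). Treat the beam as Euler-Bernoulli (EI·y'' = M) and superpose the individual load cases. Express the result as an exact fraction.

R_A = 5128/125 kN, M_A = 11828/375 kN·m, R_B = 7372/125 kN, M_B = -14492/375 kN·m

Load 1 — uniform load w=13 kN/m over full span:
  R_A = wL/2 = 13·4/2 = 26 kN
  M_A = wL²/12 = 13·4²/12 = 52/3 kN·m
  R_B = wL/2 = 13·4/2 = 26 kN
  M_B = -wL²/12 = -13·4²/12 = -52/3 kN·m
Load 2 — point force P=12 kN at a=12/5 m (b=L-a=8/5):
  R_A = Pb²(3a+b)/L³ = 12·(8/5)²·(3·(12/5)+(8/5))/4³ = 528/125 kN
  M_A = Pab²/L² = 12·(12/5)·(8/5)²/4² = 576/125 kN·m
  R_B = Pa²(a+3b)/L³ = 12·(12/5)²·((12/5)+3·(8/5))/4³ = 972/125 kN
  M_B = -Pa²b/L² = -12·(12/5)²·(8/5)/4² = -864/125 kN·m
Load 3 — triangular load w₀=18 kN/m (0→w₀ over full span):
  R_A = 3w₀L/20 = 3·18·4/20 = 54/5 kN
  M_A = w₀L²/30 = 18·4²/30 = 48/5 kN·m
  R_B = 7w₀L/20 = 7·18·4/20 = 126/5 kN
  M_B = -w₀L²/20 = -18·4²/20 = -72/5 kN·m
Superposition: R_A = 5128/125 kN, M_A = 11828/375 kN·m, R_B = 7372/125 kN, M_B = -14492/375 kN·m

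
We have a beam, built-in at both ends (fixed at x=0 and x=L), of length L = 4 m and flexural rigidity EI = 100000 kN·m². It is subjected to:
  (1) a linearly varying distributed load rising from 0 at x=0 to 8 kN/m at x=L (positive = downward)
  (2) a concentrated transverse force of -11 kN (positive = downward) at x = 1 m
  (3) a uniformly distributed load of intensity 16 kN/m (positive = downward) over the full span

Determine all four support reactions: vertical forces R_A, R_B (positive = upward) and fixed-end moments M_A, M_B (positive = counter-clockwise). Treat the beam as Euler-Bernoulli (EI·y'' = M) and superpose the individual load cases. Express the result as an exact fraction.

Load 1 — triangular load w₀=8 kN/m (0→w₀ over full span):
  R_A = 3w₀L/20 = 3·8·4/20 = 24/5 kN
  M_A = w₀L²/30 = 8·4²/30 = 64/15 kN·m
  R_B = 7w₀L/20 = 7·8·4/20 = 56/5 kN
  M_B = -w₀L²/20 = -8·4²/20 = -32/5 kN·m
Load 2 — point force P=-11 kN at a=1 m (b=L-a=3):
  R_A = Pb²(3a+b)/L³ = (-11)·3²·(3·1+3)/4³ = -297/32 kN
  M_A = Pab²/L² = (-11)·1·3²/4² = -99/16 kN·m
  R_B = Pa²(a+3b)/L³ = (-11)·1²·(1+3·3)/4³ = -55/32 kN
  M_B = -Pa²b/L² = -(-11)·1²·3/4² = 33/16 kN·m
Load 3 — uniform load w=16 kN/m over full span:
  R_A = wL/2 = 16·4/2 = 32 kN
  M_A = wL²/12 = 16·4²/12 = 64/3 kN·m
  R_B = wL/2 = 16·4/2 = 32 kN
  M_B = -wL²/12 = -16·4²/12 = -64/3 kN·m
Superposition: R_A = 4403/160 kN, M_A = 1553/80 kN·m, R_B = 6637/160 kN, M_B = -6161/240 kN·m

R_A = 4403/160 kN, M_A = 1553/80 kN·m, R_B = 6637/160 kN, M_B = -6161/240 kN·m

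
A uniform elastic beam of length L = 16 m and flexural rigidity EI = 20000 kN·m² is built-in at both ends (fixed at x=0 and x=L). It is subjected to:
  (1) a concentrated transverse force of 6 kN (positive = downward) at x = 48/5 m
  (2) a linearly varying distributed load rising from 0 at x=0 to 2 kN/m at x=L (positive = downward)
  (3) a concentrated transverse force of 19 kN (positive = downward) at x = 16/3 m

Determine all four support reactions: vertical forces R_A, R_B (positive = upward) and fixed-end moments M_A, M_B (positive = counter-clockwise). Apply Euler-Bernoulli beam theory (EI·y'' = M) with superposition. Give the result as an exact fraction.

R_A = 70828/3375 kN, M_A = 240704/3375 kN·m, R_B = 67547/3375 kN, M_B = -209056/3375 kN·m

Load 1 — point force P=6 kN at a=48/5 m (b=L-a=32/5):
  R_A = Pb²(3a+b)/L³ = 6·(32/5)²·(3·(48/5)+(32/5))/16³ = 264/125 kN
  M_A = Pab²/L² = 6·(48/5)·(32/5)²/16² = 1152/125 kN·m
  R_B = Pa²(a+3b)/L³ = 6·(48/5)²·((48/5)+3·(32/5))/16³ = 486/125 kN
  M_B = -Pa²b/L² = -6·(48/5)²·(32/5)/16² = -1728/125 kN·m
Load 2 — triangular load w₀=2 kN/m (0→w₀ over full span):
  R_A = 3w₀L/20 = 3·2·16/20 = 24/5 kN
  M_A = w₀L²/30 = 2·16²/30 = 256/15 kN·m
  R_B = 7w₀L/20 = 7·2·16/20 = 56/5 kN
  M_B = -w₀L²/20 = -2·16²/20 = -128/5 kN·m
Load 3 — point force P=19 kN at a=16/3 m (b=L-a=32/3):
  R_A = Pb²(3a+b)/L³ = 19·(32/3)²·(3·(16/3)+(32/3))/16³ = 380/27 kN
  M_A = Pab²/L² = 19·(16/3)·(32/3)²/16² = 1216/27 kN·m
  R_B = Pa²(a+3b)/L³ = 19·(16/3)²·((16/3)+3·(32/3))/16³ = 133/27 kN
  M_B = -Pa²b/L² = -19·(16/3)²·(32/3)/16² = -608/27 kN·m
Superposition: R_A = 70828/3375 kN, M_A = 240704/3375 kN·m, R_B = 67547/3375 kN, M_B = -209056/3375 kN·m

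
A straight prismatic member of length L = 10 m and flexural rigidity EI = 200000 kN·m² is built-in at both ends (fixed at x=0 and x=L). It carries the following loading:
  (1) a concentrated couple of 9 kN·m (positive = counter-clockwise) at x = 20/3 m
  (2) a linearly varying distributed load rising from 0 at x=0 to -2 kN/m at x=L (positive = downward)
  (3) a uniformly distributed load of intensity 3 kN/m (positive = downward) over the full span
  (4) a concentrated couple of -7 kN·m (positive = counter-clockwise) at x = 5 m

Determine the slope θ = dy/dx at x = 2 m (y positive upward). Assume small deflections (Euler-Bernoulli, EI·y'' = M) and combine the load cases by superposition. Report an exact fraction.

Load 1 — applied couple M₀=9 kN·m at a=20/3 m (b=L-a=10/3):
  θ_1 = (R_Ax²/2 - M_Ax)/EI  [x≤a] with R_A=6/5, M_A=3 = ((6/5)·2²/2 - 3·2)/200000 = -9/500000 rad
Load 2 — triangular load w₀=-2 kN/m (0→w₀ over full span):
  θ_2 = -w₀(2x(L-x)(L-2x)(x+2L)+x²(L-x)²)/(120LEI) = -(-2)·(2·2·(10-2)·(10-2·2)·(2+2·10)+2²·(10-2)²)/(120·10·200000) = 7/187500 rad
Load 3 — uniform load w=3 kN/m over full span:
  θ_3 = -wx(L-x)(L-2x)/(12EI) = -3·2·(10-2)·(10-2·2)/(12·200000) = -3/25000 rad
Load 4 — applied couple M₀=-7 kN·m at a=5 m (b=L-a=5):
  θ_4 = (R_Ax²/2 - M_Ax)/EI  [x≤a] with R_A=-21/20, M_A=-7/4 = ((-21/20)·2²/2 - (-7/4)·2)/200000 = 7/1000000 rad
Superposition: θ = Σ θ_i = -281/3000000 rad ≈ -0.000094 rad

θ(2) = -281/3000000 rad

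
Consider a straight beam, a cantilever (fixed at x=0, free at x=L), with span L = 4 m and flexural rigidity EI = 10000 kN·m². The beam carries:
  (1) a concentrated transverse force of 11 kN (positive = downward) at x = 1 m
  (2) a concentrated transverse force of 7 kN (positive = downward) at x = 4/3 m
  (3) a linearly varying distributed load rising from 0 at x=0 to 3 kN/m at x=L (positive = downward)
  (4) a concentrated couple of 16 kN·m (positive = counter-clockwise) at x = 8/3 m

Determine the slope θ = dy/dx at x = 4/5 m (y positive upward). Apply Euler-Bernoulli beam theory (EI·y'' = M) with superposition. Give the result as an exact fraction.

Load 1 — point force P=11 kN at a=1 m (b=L-a=3):
  θ_1 = -Px(2a-x)/(2EI)  [x≤a] = -11·(4/5)·(2·1-(4/5))/(2·10000) = -33/62500 rad
Load 2 — point force P=7 kN at a=4/3 m (b=L-a=8/3):
  θ_2 = -Px(2a-x)/(2EI)  [x≤a] = -7·(4/5)·(2·(4/3)-(4/5))/(2·10000) = -49/93750 rad
Load 3 — triangular load w₀=3 kN/m (0→w₀ over full span):
  θ_3 = (w₀Lx²/4-w₀L²x/3-w₀x⁴/(24L))/EI = (3·4·(4/5)²/4-3·4²·(4/5)/3-3·(4/5)⁴/(24·4))/10000 = -851/781250 rad
Load 4 — applied couple M₀=16 kN·m at a=8/3 m (b=L-a=4/3):
  θ_4 = M₀x/EI  [x≤a] = 16·(4/5)/10000 = 4/3125 rad
Superposition: θ = Σ θ_i = -4031/4687500 rad ≈ -0.000860 rad

θ(4/5) = -4031/4687500 rad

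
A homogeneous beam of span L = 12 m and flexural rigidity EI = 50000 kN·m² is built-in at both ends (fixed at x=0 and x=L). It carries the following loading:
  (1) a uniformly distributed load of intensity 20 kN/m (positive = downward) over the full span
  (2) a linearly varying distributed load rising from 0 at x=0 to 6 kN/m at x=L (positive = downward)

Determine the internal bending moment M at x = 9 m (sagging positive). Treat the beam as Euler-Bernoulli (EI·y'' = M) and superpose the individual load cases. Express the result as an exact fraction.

Load 1 — uniform load w=20 kN/m over full span:
  M_1 = wLx/2 - wL²/12 - wx²/2 = 20·12·9/2 - 20·12²/12 - 20·9²/2 = 30 kN·m
Load 2 — triangular load w₀=6 kN/m (0→w₀ over full span):
  M_2 = 3w₀Lx/20 - w₀L²/30 - w₀x³/(6L) = 3·6·12·9/20 - 6·12²/30 - 6·9³/(6·12) = 153/20 kN·m
Superposition: M = Σ M_i = 753/20 kN·m ≈ 37.650000 kN·m

M(9) = 753/20 kN·m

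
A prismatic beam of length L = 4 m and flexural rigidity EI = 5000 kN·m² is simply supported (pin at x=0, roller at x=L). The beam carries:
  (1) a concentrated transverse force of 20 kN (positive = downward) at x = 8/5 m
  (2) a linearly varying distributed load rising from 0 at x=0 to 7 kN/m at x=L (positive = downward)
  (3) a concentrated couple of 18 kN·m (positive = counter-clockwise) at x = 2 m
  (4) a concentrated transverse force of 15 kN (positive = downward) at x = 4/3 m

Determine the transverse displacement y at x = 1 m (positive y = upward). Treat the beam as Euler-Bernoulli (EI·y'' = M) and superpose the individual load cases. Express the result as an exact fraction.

Load 1 — point force P=20 kN at a=8/5 m (b=L-a=12/5):
  y_1 = -Pbx(L²-b²-x²)/(6LEI)  [x≤a] = -20·(12/5)·1·(4²-(12/5)²-1²)/(6·4·5000) = -231/62500 m
Load 2 — triangular load w₀=7 kN/m (0→w₀ over full span):
  y_2 = -w₀x(7L⁴-10L²x²+3x⁴)/(360LEI) = -7·1·(7·4⁴-10·4²·1²+3·1⁴)/(360·4·5000) = -763/480000 m
Load 3 — applied couple M₀=18 kN·m at a=2 m (b=L-a=2):
  y_3 = (M₀x³/(6L)+C₁x)/EI  [x≤a] with C₁=M₀(3b²-L²)/(6L)=-3 = (18·1³/(6·4)+(-3)·1)/5000 = -9/20000 m
Load 4 — point force P=15 kN at a=4/3 m (b=L-a=8/3):
  y_4 = -Pbx(L²-b²-x²)/(6LEI)  [x≤a] = -15·(8/3)·1·(4²-(8/3)²-1²)/(6·4·5000) = -71/27000 m
Superposition: y = Σ y_i = -903443/108000000 m ≈ -0.008365 m

y(1) = -903443/108000000 m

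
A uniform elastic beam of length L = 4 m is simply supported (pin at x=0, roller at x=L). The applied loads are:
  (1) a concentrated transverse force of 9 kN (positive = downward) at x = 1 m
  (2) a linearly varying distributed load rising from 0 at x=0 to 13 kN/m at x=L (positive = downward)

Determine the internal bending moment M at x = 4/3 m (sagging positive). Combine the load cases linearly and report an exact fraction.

M(4/3) = 1318/81 kN·m

Load 1 — point force P=9 kN at a=1 m (b=L-a=3):
  M_1 = Pa(L-x)/L  [x>a] = 9·1·(4-(4/3))/4 = 6 kN·m
Load 2 — triangular load w₀=13 kN/m (0→w₀ over full span):
  M_2 = w₀Lx/6 - w₀x³/(6L) = 13·4·(4/3)/6 - 13·(4/3)³/(6·4) = 832/81 kN·m
Superposition: M = Σ M_i = 1318/81 kN·m ≈ 16.271605 kN·m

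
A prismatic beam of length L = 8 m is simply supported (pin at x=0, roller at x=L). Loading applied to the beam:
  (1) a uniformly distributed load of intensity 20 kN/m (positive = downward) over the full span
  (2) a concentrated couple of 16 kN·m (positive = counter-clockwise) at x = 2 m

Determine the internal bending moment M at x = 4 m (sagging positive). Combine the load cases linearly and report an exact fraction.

M(4) = 152 kN·m

Load 1 — uniform load w=20 kN/m over full span:
  M_1 = wx(L-x)/2 = 20·4·(8-4)/2 = 160 kN·m
Load 2 — applied couple M₀=16 kN·m at a=2 m (b=L-a=6):
  M_2 = M₀x/L - M₀  [x>a] = 16·4/8 - 16 = -8 kN·m
Superposition: M = Σ M_i = 152 kN·m ≈ 152.000000 kN·m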